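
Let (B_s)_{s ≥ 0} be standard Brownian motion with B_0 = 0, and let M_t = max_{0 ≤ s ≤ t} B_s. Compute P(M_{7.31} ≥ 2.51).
P(M_{7.31} ≥ 2.51) = 2·P(B_{7.31} ≥ 2.51) = 2(1 − Φ(2.51/√7.31)) ≈ 0.3532

By the reflection principle for Brownian motion, P(M_t ≥ a) = 2 · P(B_t ≥ a) for a ≥ 0. Since B_t ~ N(0, t), P(B_t ≥ 2.51) = 1 − Φ(2.51/√t) = 1 − Φ(2.51/√7.31) = 1 − Φ(0.9284). So
  P(M_{7.31} ≥ 2.51) = 2(1 − Φ(0.9284)) ≈ 0.3532.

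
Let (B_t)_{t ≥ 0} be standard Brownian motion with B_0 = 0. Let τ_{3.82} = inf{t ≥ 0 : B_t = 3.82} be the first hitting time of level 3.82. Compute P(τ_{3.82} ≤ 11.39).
P(τ_{3.82} ≤ 11.39) = 2(1 − Φ(3.82/√11.39)) = 2(1 − Φ(1.1319)) ≈ 0.2577

By the reflection principle for standard BM, P(τ_b ≤ t) = 2 · P(B_t ≥ b). Since B_t ~ N(0, t), P(B_t ≥ 3.82) = 1 − Φ(3.82/√t) = 1 − Φ(3.82/√11.39) = 1 − Φ(1.1319) ≈ 0.12884. Doubling: P(τ_{3.82} ≤ 11.39) ≈ 2 · 0.12884 = 0.25768 ≈ 0.2577.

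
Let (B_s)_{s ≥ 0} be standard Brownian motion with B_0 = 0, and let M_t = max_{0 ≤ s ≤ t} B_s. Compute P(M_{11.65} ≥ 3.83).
P(M_{11.65} ≥ 3.83) = 2·P(B_{11.65} ≥ 3.83) = 2(1 − Φ(3.83/√11.65)) ≈ 0.2618

By the reflection principle for Brownian motion, P(M_t ≥ a) = 2 · P(B_t ≥ a) for a ≥ 0. Since B_t ~ N(0, t), P(B_t ≥ 3.83) = 1 − Φ(3.83/√t) = 1 − Φ(3.83/√11.65) = 1 − Φ(1.1221). So
  P(M_{11.65} ≥ 3.83) = 2(1 − Φ(1.1221)) ≈ 0.2618.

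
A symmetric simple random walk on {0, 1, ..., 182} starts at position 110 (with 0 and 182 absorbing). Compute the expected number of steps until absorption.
E[τ | X_0 = 110] = 7920

Let v_k = E[τ | X_0 = k]. Boundary: v_0 = v_182 = 0. Recurrence: v_k = 1 + (v_{k-1} + v_{k+1})/2 for 1 ≤ k ≤ 181. The particular solution to v_k − (v_{k-1} + v_{k+1})/2 = 1 is v_k = −k^2. Adding homogeneous solution A + B k and matching boundaries gives v_k = k (182 − k). Substituting k = 110: v_110 = 110 · 72 = 7920.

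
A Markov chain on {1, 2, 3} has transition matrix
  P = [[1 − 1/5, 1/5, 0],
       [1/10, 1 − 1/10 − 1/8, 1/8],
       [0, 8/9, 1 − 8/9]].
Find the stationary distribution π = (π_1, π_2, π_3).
π = (32/105, 64/105, 3/35)

This is a birth-death chain on three states, which satisfies detailed balance: π_1 · P_{12} = π_2 · P_{21} and π_2 · P_{23} = π_3 · P_{32}.
From π_1 · 1/5 = π_2 · 1/10: π_2/π_1 = (1/5)/(1/10) = 2.
From π_2 · 1/8 = π_3 · 8/9: π_3/π_2 = (1/8)/(8/9) = 9/64.
Take π_1 proportional to 1; then unnormalized π = (1, 2, 9/32). Normalize by dividing by the sum 105/32:
  π = (32/105, 64/105, 3/35).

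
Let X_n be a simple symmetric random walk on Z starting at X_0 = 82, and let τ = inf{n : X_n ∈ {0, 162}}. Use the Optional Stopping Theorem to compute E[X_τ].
E[X_τ] = 82

X_n is a martingale and τ is a bounded-mean stopping time (indeed τ is finite a.s. with bounded expectation since the walk is in a bounded region). By the OST, E[X_τ] = E[X_0] = 82. Equivalently: E[X_τ] = 162 · P(hit 162 first) + 0 · P(hit 0 first) = 162 · (82/162) = 82.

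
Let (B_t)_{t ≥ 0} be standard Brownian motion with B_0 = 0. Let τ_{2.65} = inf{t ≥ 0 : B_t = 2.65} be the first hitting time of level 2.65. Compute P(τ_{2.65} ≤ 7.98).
P(τ_{2.65} ≤ 7.98) = 2(1 − Φ(2.65/√7.98)) = 2(1 − Φ(0.9381)) ≈ 0.3482

By the reflection principle for standard BM, P(τ_b ≤ t) = 2 · P(B_t ≥ b). Since B_t ~ N(0, t), P(B_t ≥ 2.65) = 1 − Φ(2.65/√t) = 1 − Φ(2.65/√7.98) = 1 − Φ(0.9381) ≈ 0.17410. Doubling: P(τ_{2.65} ≤ 7.98) ≈ 2 · 0.17410 = 0.34820 ≈ 0.3482.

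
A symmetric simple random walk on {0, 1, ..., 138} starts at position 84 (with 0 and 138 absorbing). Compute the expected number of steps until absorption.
E[τ | X_0 = 84] = 4536

Let v_k = E[τ | X_0 = k]. Boundary: v_0 = v_138 = 0. Recurrence: v_k = 1 + (v_{k-1} + v_{k+1})/2 for 1 ≤ k ≤ 137. The particular solution to v_k − (v_{k-1} + v_{k+1})/2 = 1 is v_k = −k^2. Adding homogeneous solution A + B k and matching boundaries gives v_k = k (138 − k). Substituting k = 84: v_84 = 84 · 54 = 4536.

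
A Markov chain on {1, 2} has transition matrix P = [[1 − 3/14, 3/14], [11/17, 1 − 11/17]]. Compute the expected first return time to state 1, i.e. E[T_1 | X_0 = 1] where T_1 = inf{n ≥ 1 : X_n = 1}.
E[T_1 | X_0 = 1] = 1/π_1 = 205/154

For an irreducible recurrent Markov chain with stationary distribution π, E[T_i | X_0 = i] = 1/π_i (Kac's formula). Here π_1 = (11/17)/(3/14 + 11/17) = (11/17)/(205/238) = 154/205, so E[T_1 | X_0 = 1] = 1/π_1 = (3/14 + 11/17)/(11/17) = (205/238)/(11/17) = 205/154.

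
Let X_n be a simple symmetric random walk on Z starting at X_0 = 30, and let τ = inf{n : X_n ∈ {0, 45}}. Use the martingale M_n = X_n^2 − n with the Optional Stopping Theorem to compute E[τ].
E[τ] = 450

M_n = X_n^2 − n is a martingale (since E[X_{n+1}^2 | F_n] = X_n^2 + 1). By OST (τ has finite mean in a bounded region), E[M_τ] = E[M_0] = X_0^2 − 0 = 30^2 = 900. Also E[M_τ] = E[X_τ^2] − E[τ]. The walk exits at 0 or 45, with P(hit 45 first) = 30/45, so E[X_τ^2] = 45^2 · 30/45 + 0 = 1350. Thus E[τ] = E[X_τ^2] − E[M_τ] = 1350 − 900 = 450 = 30(45 − 30) = 450.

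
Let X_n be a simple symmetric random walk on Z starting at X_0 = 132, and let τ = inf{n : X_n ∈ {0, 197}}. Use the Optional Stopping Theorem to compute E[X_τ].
E[X_τ] = 132

X_n is a martingale and τ is a bounded-mean stopping time (indeed τ is finite a.s. with bounded expectation since the walk is in a bounded region). By the OST, E[X_τ] = E[X_0] = 132. Equivalently: E[X_τ] = 197 · P(hit 197 first) + 0 · P(hit 0 first) = 197 · (132/197) = 132.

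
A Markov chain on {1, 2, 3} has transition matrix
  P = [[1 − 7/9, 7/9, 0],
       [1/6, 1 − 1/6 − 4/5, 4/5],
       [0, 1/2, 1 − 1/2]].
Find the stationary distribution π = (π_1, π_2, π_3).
π = (15/197, 70/197, 112/197)

This is a birth-death chain on three states, which satisfies detailed balance: π_1 · P_{12} = π_2 · P_{21} and π_2 · P_{23} = π_3 · P_{32}.
From π_1 · 7/9 = π_2 · 1/6: π_2/π_1 = (7/9)/(1/6) = 14/3.
From π_2 · 4/5 = π_3 · 1/2: π_3/π_2 = (4/5)/(1/2) = 8/5.
Take π_1 proportional to 1; then unnormalized π = (1, 14/3, 112/15). Normalize by dividing by the sum 197/15:
  π = (15/197, 70/197, 112/197).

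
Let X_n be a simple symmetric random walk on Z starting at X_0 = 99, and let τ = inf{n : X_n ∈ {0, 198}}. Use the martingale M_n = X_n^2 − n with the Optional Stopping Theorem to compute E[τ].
E[τ] = 9801

M_n = X_n^2 − n is a martingale (since E[X_{n+1}^2 | F_n] = X_n^2 + 1). By OST (τ has finite mean in a bounded region), E[M_τ] = E[M_0] = X_0^2 − 0 = 99^2 = 9801. Also E[M_τ] = E[X_τ^2] − E[τ]. The walk exits at 0 or 198, with P(hit 198 first) = 99/198, so E[X_τ^2] = 198^2 · 99/198 + 0 = 19602. Thus E[τ] = E[X_τ^2] − E[M_τ] = 19602 − 9801 = 9801 = 99(198 − 99) = 9801.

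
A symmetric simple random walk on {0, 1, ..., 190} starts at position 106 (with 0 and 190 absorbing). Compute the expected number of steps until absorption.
E[τ | X_0 = 106] = 8904

Let v_k = E[τ | X_0 = k]. Boundary: v_0 = v_190 = 0. Recurrence: v_k = 1 + (v_{k-1} + v_{k+1})/2 for 1 ≤ k ≤ 189. The particular solution to v_k − (v_{k-1} + v_{k+1})/2 = 1 is v_k = −k^2. Adding homogeneous solution A + B k and matching boundaries gives v_k = k (190 − k). Substituting k = 106: v_106 = 106 · 84 = 8904.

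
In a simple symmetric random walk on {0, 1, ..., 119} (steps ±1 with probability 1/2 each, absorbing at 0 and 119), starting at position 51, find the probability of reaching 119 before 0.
P(hit 119 before 0) = 51/119 = 3/7

Let u_k = P(hit 119 before 0 | start at k). Then u_0 = 0, u_119 = 1, and u_k = u_{k-1}/2 + u_{k+1}/2 for 1 ≤ k ≤ 118. This harmonic recurrence is solved by u_k = k/119, giving u_51 = 51/119 = 3/7.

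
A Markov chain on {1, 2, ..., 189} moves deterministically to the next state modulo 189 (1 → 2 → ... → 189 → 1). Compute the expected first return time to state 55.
E[T_55 | X_0 = 55] = 189

The chain cycles deterministically, so starting at state 55 it returns in exactly 189 steps. Equivalently, the stationary distribution is uniform π_j = 1/189 for every state j, so by Kac's formula E[T_55] = 1/π_55 = 189.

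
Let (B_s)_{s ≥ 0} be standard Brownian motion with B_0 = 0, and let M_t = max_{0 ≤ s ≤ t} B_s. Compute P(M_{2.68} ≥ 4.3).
P(M_{2.68} ≥ 4.3) = 2·P(B_{2.68} ≥ 4.3) = 2(1 − Φ(4.3/√2.68)) ≈ 0.0086

By the reflection principle for Brownian motion, P(M_t ≥ a) = 2 · P(B_t ≥ a) for a ≥ 0. Since B_t ~ N(0, t), P(B_t ≥ 4.3) = 1 − Φ(4.3/√t) = 1 − Φ(4.3/√2.68) = 1 − Φ(2.6266). So
  P(M_{2.68} ≥ 4.3) = 2(1 − Φ(2.6266)) ≈ 0.0086.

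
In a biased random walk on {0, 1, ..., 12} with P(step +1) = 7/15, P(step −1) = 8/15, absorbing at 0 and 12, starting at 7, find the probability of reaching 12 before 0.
P(hit 12 before 0) = (1 − (8/7)^7) / (1 − (8/7)^12) = 21405546463/54878189535

Let u_k denote P(reach 12 before 0 | start at k). Boundary: u_0 = 0, u_12 = 1. Recurrence: u_k = 7/15·u_{k+1} + 8/15·u_{k-1} for 1 ≤ k ≤ 11. Try u_k = A + B·r^k with r = q/p = (8/15)/(7/15) = 8/7. Substitution satisfies the recurrence; boundary conditions give:
  u_k = (1 − r^k) / (1 − r^N) = (1 − (8/7)^7) / (1 − (8/7)^12) = 21405546463/54878189535.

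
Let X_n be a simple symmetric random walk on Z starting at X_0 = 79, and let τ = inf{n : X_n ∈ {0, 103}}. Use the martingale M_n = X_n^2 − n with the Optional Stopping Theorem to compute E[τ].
E[τ] = 1896

M_n = X_n^2 − n is a martingale (since E[X_{n+1}^2 | F_n] = X_n^2 + 1). By OST (τ has finite mean in a bounded region), E[M_τ] = E[M_0] = X_0^2 − 0 = 79^2 = 6241. Also E[M_τ] = E[X_τ^2] − E[τ]. The walk exits at 0 or 103, with P(hit 103 first) = 79/103, so E[X_τ^2] = 103^2 · 79/103 + 0 = 8137. Thus E[τ] = E[X_τ^2] − E[M_τ] = 8137 − 6241 = 1896 = 79(103 − 79) = 1896.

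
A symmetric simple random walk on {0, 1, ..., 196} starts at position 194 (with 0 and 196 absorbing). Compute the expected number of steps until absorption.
E[τ | X_0 = 194] = 388

Let v_k = E[τ | X_0 = k]. Boundary: v_0 = v_196 = 0. Recurrence: v_k = 1 + (v_{k-1} + v_{k+1})/2 for 1 ≤ k ≤ 195. The particular solution to v_k − (v_{k-1} + v_{k+1})/2 = 1 is v_k = −k^2. Adding homogeneous solution A + B k and matching boundaries gives v_k = k (196 − k). Substituting k = 194: v_194 = 194 · 2 = 388.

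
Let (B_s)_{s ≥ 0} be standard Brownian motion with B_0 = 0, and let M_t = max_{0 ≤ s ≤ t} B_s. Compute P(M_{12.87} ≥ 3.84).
P(M_{12.87} ≥ 3.84) = 2·P(B_{12.87} ≥ 3.84) = 2(1 − Φ(3.84/√12.87)) ≈ 0.2844

By the reflection principle for Brownian motion, P(M_t ≥ a) = 2 · P(B_t ≥ a) for a ≥ 0. Since B_t ~ N(0, t), P(B_t ≥ 3.84) = 1 − Φ(3.84/√t) = 1 − Φ(3.84/√12.87) = 1 − Φ(1.0704). So
  P(M_{12.87} ≥ 3.84) = 2(1 − Φ(1.0704)) ≈ 0.2844.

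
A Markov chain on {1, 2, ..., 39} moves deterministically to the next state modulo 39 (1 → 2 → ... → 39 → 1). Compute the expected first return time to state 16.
E[T_16 | X_0 = 16] = 39

The chain cycles deterministically, so starting at state 16 it returns in exactly 39 steps. Equivalently, the stationary distribution is uniform π_j = 1/39 for every state j, so by Kac's formula E[T_16] = 1/π_16 = 39.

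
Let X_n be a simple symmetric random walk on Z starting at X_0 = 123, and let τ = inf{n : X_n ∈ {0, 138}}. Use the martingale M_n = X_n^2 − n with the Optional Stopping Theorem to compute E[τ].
E[τ] = 1845

M_n = X_n^2 − n is a martingale (since E[X_{n+1}^2 | F_n] = X_n^2 + 1). By OST (τ has finite mean in a bounded region), E[M_τ] = E[M_0] = X_0^2 − 0 = 123^2 = 15129. Also E[M_τ] = E[X_τ^2] − E[τ]. The walk exits at 0 or 138, with P(hit 138 first) = 123/138, so E[X_τ^2] = 138^2 · 123/138 + 0 = 16974. Thus E[τ] = E[X_τ^2] − E[M_τ] = 16974 − 15129 = 1845 = 123(138 − 123) = 1845.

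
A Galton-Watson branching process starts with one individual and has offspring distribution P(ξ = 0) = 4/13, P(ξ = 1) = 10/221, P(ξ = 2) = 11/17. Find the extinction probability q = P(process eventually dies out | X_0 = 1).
q = 68/143

The pgf is f(s) = 4/13 + 10/221·s + 11/17·s². The extinction probability q is the smallest fixed point of f in [0, 1]. Setting s = f(s):
  11/17·s² + (10/221 − 1)·s + 4/13 = 0
  11/17·s² − (4/13 + 11/17)·s + 4/13 = 0
which factors as (s − 1)·(11/17·s − 4/13) = 0, giving roots s = 1 and s = (4/13)/(11/17) = 68/143.
Mean offspring μ = 10/221 + 2·11/17 = 296/221 > 1 (supercritical), so q < 1. The extinction probability is the smaller root: q = (4/13)/(11/17) = 68/143.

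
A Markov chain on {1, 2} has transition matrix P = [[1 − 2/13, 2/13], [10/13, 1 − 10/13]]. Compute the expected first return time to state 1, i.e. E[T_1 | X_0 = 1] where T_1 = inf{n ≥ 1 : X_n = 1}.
E[T_1 | X_0 = 1] = 1/π_1 = 6/5

For an irreducible recurrent Markov chain with stationary distribution π, E[T_i | X_0 = i] = 1/π_i (Kac's formula). Here π_1 = (10/13)/(2/13 + 10/13) = (10/13)/(12/13) = 5/6, so E[T_1 | X_0 = 1] = 1/π_1 = (2/13 + 10/13)/(10/13) = (12/13)/(10/13) = 6/5.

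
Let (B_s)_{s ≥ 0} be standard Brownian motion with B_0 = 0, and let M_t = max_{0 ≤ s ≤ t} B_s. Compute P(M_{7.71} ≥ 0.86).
P(M_{7.71} ≥ 0.86) = 2·P(B_{7.71} ≥ 0.86) = 2(1 − Φ(0.86/√7.71)) ≈ 0.7568

By the reflection principle for Brownian motion, P(M_t ≥ a) = 2 · P(B_t ≥ a) for a ≥ 0. Since B_t ~ N(0, t), P(B_t ≥ 0.86) = 1 − Φ(0.86/√t) = 1 − Φ(0.86/√7.71) = 1 − Φ(0.3097). So
  P(M_{7.71} ≥ 0.86) = 2(1 − Φ(0.3097)) ≈ 0.7568.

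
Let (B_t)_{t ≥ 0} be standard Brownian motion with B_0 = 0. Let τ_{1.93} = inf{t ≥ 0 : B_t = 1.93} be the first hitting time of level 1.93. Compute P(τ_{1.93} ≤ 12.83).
P(τ_{1.93} ≤ 12.83) = 2(1 − Φ(1.93/√12.83)) = 2(1 − Φ(0.5388)) ≈ 0.5900

By the reflection principle for standard BM, P(τ_b ≤ t) = 2 · P(B_t ≥ b). Since B_t ~ N(0, t), P(B_t ≥ 1.93) = 1 − Φ(1.93/√t) = 1 − Φ(1.93/√12.83) = 1 − Φ(0.5388) ≈ 0.29501. Doubling: P(τ_{1.93} ≤ 12.83) ≈ 2 · 0.29501 = 0.59002 ≈ 0.5900.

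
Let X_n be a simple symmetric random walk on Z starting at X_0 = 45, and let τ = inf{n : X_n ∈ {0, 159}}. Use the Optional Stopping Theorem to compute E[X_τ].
E[X_τ] = 45

X_n is a martingale and τ is a bounded-mean stopping time (indeed τ is finite a.s. with bounded expectation since the walk is in a bounded region). By the OST, E[X_τ] = E[X_0] = 45. Equivalently: E[X_τ] = 159 · P(hit 159 first) + 0 · P(hit 0 first) = 159 · (45/159) = 45.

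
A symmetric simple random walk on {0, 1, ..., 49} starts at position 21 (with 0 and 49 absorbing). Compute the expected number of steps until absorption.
E[τ | X_0 = 21] = 588

Let v_k = E[τ | X_0 = k]. Boundary: v_0 = v_49 = 0. Recurrence: v_k = 1 + (v_{k-1} + v_{k+1})/2 for 1 ≤ k ≤ 48. The particular solution to v_k − (v_{k-1} + v_{k+1})/2 = 1 is v_k = −k^2. Adding homogeneous solution A + B k and matching boundaries gives v_k = k (49 − k). Substituting k = 21: v_21 = 21 · 28 = 588.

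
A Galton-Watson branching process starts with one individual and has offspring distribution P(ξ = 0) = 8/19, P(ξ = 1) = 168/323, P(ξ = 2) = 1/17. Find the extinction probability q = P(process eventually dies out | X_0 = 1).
q = 1

Mean offspring μ = 0·8/19 + 1·168/323 + 2·1/17 = 206/323 ≤ 1. For μ ≤ 1 with offspring not concentrated at 1, the Galton-Watson process goes extinct almost surely, so q = 1.
(Algebraic check: The pgf is f(s) = 8/19 + 168/323·s + 1/17·s². The extinction probability q is the smallest fixed point of f in [0, 1]. Setting s = f(s):
  1/17·s² + (168/323 − 1)·s + 8/19 = 0
  1/17·s² − (8/19 + 1/17)·s + 8/19 = 0
which factors as (s − 1)·(1/17·s − 8/19) = 0, giving roots s = 1 and s = (8/19)/(1/17) = 136/19. Since 136/19 ≥ 1, the smallest root in [0, 1] is s = 1.)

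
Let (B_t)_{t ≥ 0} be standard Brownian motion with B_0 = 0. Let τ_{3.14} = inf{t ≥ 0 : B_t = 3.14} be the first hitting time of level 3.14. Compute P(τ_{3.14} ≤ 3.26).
P(τ_{3.14} ≤ 3.26) = 2(1 − Φ(3.14/√3.26)) = 2(1 − Φ(1.7391)) ≈ 0.0820

By the reflection principle for standard BM, P(τ_b ≤ t) = 2 · P(B_t ≥ b). Since B_t ~ N(0, t), P(B_t ≥ 3.14) = 1 − Φ(3.14/√t) = 1 − Φ(3.14/√3.26) = 1 − Φ(1.7391) ≈ 0.04101. Doubling: P(τ_{3.14} ≤ 3.26) ≈ 2 · 0.04101 = 0.08202 ≈ 0.0820.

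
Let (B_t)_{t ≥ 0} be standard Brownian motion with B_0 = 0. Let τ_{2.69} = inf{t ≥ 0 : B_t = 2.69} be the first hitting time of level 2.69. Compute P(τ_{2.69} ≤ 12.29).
P(τ_{2.69} ≤ 12.29) = 2(1 − Φ(2.69/√12.29)) = 2(1 − Φ(0.7673)) ≈ 0.4429

By the reflection principle for standard BM, P(τ_b ≤ t) = 2 · P(B_t ≥ b). Since B_t ~ N(0, t), P(B_t ≥ 2.69) = 1 − Φ(2.69/√t) = 1 − Φ(2.69/√12.29) = 1 − Φ(0.7673) ≈ 0.22145. Doubling: P(τ_{2.69} ≤ 12.29) ≈ 2 · 0.22145 = 0.44290 ≈ 0.4429.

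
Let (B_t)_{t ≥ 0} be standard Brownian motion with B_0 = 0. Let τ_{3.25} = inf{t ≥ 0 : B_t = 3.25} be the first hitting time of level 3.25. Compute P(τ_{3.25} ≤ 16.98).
P(τ_{3.25} ≤ 16.98) = 2(1 − Φ(3.25/√16.98)) = 2(1 − Φ(0.7887)) ≈ 0.4303

By the reflection principle for standard BM, P(τ_b ≤ t) = 2 · P(B_t ≥ b). Since B_t ~ N(0, t), P(B_t ≥ 3.25) = 1 − Φ(3.25/√t) = 1 − Φ(3.25/√16.98) = 1 − Φ(0.7887) ≈ 0.21514. Doubling: P(τ_{3.25} ≤ 16.98) ≈ 2 · 0.21514 = 0.43028 ≈ 0.4303.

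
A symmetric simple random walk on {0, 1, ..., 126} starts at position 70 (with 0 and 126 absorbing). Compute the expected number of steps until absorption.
E[τ | X_0 = 70] = 3920

Let v_k = E[τ | X_0 = k]. Boundary: v_0 = v_126 = 0. Recurrence: v_k = 1 + (v_{k-1} + v_{k+1})/2 for 1 ≤ k ≤ 125. The particular solution to v_k − (v_{k-1} + v_{k+1})/2 = 1 is v_k = −k^2. Adding homogeneous solution A + B k and matching boundaries gives v_k = k (126 − k). Substituting k = 70: v_70 = 70 · 56 = 3920.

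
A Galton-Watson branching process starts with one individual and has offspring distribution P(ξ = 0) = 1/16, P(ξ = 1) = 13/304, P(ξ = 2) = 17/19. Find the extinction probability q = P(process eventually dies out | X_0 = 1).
q = 19/272

The pgf is f(s) = 1/16 + 13/304·s + 17/19·s². The extinction probability q is the smallest fixed point of f in [0, 1]. Setting s = f(s):
  17/19·s² + (13/304 − 1)·s + 1/16 = 0
  17/19·s² − (1/16 + 17/19)·s + 1/16 = 0
which factors as (s − 1)·(17/19·s − 1/16) = 0, giving roots s = 1 and s = (1/16)/(17/19) = 19/272.
Mean offspring μ = 13/304 + 2·17/19 = 557/304 > 1 (supercritical), so q < 1. The extinction probability is the smaller root: q = (1/16)/(17/19) = 19/272.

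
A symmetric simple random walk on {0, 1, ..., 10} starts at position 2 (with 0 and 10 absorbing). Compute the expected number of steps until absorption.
E[τ | X_0 = 2] = 16

Let v_k = E[τ | X_0 = k]. Boundary: v_0 = v_10 = 0. Recurrence: v_k = 1 + (v_{k-1} + v_{k+1})/2 for 1 ≤ k ≤ 9. The particular solution to v_k − (v_{k-1} + v_{k+1})/2 = 1 is v_k = −k^2. Adding homogeneous solution A + B k and matching boundaries gives v_k = k (10 − k). Substituting k = 2: v_2 = 2 · 8 = 16.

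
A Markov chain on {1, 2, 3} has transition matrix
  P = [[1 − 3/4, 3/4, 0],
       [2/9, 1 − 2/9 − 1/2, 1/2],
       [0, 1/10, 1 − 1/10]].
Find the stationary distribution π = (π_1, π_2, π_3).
π = (4/85, 27/170, 27/34)

This is a birth-death chain on three states, which satisfies detailed balance: π_1 · P_{12} = π_2 · P_{21} and π_2 · P_{23} = π_3 · P_{32}.
From π_1 · 3/4 = π_2 · 2/9: π_2/π_1 = (3/4)/(2/9) = 27/8.
From π_2 · 1/2 = π_3 · 1/10: π_3/π_2 = (1/2)/(1/10) = 5.
Take π_1 proportional to 1; then unnormalized π = (1, 27/8, 135/8). Normalize by dividing by the sum 85/4:
  π = (4/85, 27/170, 27/34).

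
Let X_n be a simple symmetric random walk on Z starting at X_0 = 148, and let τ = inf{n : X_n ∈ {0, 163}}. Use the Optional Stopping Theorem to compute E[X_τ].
E[X_τ] = 148

X_n is a martingale and τ is a bounded-mean stopping time (indeed τ is finite a.s. with bounded expectation since the walk is in a bounded region). By the OST, E[X_τ] = E[X_0] = 148. Equivalently: E[X_τ] = 163 · P(hit 163 first) + 0 · P(hit 0 first) = 163 · (148/163) = 148.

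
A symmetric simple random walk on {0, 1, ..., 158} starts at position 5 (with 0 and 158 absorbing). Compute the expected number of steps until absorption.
E[τ | X_0 = 5] = 765

Let v_k = E[τ | X_0 = k]. Boundary: v_0 = v_158 = 0. Recurrence: v_k = 1 + (v_{k-1} + v_{k+1})/2 for 1 ≤ k ≤ 157. The particular solution to v_k − (v_{k-1} + v_{k+1})/2 = 1 is v_k = −k^2. Adding homogeneous solution A + B k and matching boundaries gives v_k = k (158 − k). Substituting k = 5: v_5 = 5 · 153 = 765.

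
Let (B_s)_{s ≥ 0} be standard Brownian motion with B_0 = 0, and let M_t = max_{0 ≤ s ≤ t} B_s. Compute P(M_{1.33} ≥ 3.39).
P(M_{1.33} ≥ 3.39) = 2·P(B_{1.33} ≥ 3.39) = 2(1 − Φ(3.39/√1.33)) ≈ 0.0033

By the reflection principle for Brownian motion, P(M_t ≥ a) = 2 · P(B_t ≥ a) for a ≥ 0. Since B_t ~ N(0, t), P(B_t ≥ 3.39) = 1 − Φ(3.39/√t) = 1 − Φ(3.39/√1.33) = 1 − Φ(2.9395). So
  P(M_{1.33} ≥ 3.39) = 2(1 − Φ(2.9395)) ≈ 0.0033.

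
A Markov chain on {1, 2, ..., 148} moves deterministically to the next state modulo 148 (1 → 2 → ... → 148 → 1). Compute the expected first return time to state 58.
E[T_58 | X_0 = 58] = 148

The chain cycles deterministically, so starting at state 58 it returns in exactly 148 steps. Equivalently, the stationary distribution is uniform π_j = 1/148 for every state j, so by Kac's formula E[T_58] = 1/π_58 = 148.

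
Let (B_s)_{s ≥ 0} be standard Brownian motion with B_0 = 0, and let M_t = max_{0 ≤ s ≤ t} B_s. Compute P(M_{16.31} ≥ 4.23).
P(M_{16.31} ≥ 4.23) = 2·P(B_{16.31} ≥ 4.23) = 2(1 − Φ(4.23/√16.31)) ≈ 0.2949

By the reflection principle for Brownian motion, P(M_t ≥ a) = 2 · P(B_t ≥ a) for a ≥ 0. Since B_t ~ N(0, t), P(B_t ≥ 4.23) = 1 − Φ(4.23/√t) = 1 − Φ(4.23/√16.31) = 1 − Φ(1.0474). So
  P(M_{16.31} ≥ 4.23) = 2(1 − Φ(1.0474)) ≈ 0.2949.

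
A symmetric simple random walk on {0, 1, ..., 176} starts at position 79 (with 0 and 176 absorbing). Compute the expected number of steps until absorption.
E[τ | X_0 = 79] = 7663

Let v_k = E[τ | X_0 = k]. Boundary: v_0 = v_176 = 0. Recurrence: v_k = 1 + (v_{k-1} + v_{k+1})/2 for 1 ≤ k ≤ 175. The particular solution to v_k − (v_{k-1} + v_{k+1})/2 = 1 is v_k = −k^2. Adding homogeneous solution A + B k and matching boundaries gives v_k = k (176 − k). Substituting k = 79: v_79 = 79 · 97 = 7663.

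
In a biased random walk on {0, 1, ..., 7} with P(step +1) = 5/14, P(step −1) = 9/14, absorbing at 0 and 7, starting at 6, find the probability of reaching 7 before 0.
P(hit 7 before 0) = (1 − (9/5)^6) / (1 − (9/5)^7) = 644770/1176211

Let u_k denote P(reach 7 before 0 | start at k). Boundary: u_0 = 0, u_7 = 1. Recurrence: u_k = 5/14·u_{k+1} + 9/14·u_{k-1} for 1 ≤ k ≤ 6. Try u_k = A + B·r^k with r = q/p = (9/14)/(5/14) = 9/5. Substitution satisfies the recurrence; boundary conditions give:
  u_k = (1 − r^k) / (1 − r^N) = (1 − (9/5)^6) / (1 − (9/5)^7) = 644770/1176211.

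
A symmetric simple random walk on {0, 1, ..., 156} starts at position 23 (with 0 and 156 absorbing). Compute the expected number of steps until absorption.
E[τ | X_0 = 23] = 3059

Let v_k = E[τ | X_0 = k]. Boundary: v_0 = v_156 = 0. Recurrence: v_k = 1 + (v_{k-1} + v_{k+1})/2 for 1 ≤ k ≤ 155. The particular solution to v_k − (v_{k-1} + v_{k+1})/2 = 1 is v_k = −k^2. Adding homogeneous solution A + B k and matching boundaries gives v_k = k (156 − k). Substituting k = 23: v_23 = 23 · 133 = 3059.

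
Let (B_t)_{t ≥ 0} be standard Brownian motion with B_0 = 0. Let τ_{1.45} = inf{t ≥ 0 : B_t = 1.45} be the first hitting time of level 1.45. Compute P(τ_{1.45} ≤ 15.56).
P(τ_{1.45} ≤ 15.56) = 2(1 − Φ(1.45/√15.56)) = 2(1 − Φ(0.3676)) ≈ 0.7132

By the reflection principle for standard BM, P(τ_b ≤ t) = 2 · P(B_t ≥ b). Since B_t ~ N(0, t), P(B_t ≥ 1.45) = 1 − Φ(1.45/√t) = 1 − Φ(1.45/√15.56) = 1 − Φ(0.3676) ≈ 0.35659. Doubling: P(τ_{1.45} ≤ 15.56) ≈ 2 · 0.35659 = 0.71318 ≈ 0.7132.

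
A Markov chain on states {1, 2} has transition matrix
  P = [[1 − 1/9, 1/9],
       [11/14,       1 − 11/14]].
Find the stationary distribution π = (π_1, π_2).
π_1 = 99/113, π_2 = 14/113

Solve πP = π with π_1 + π_2 = 1. From πP = π: π_1 · (1 − 1/9) + π_2 · 11/14 = π_1 ⇒ π_2 · 11/14 = π_1 · 1/9 ⇒ π_2/π_1 = (1/9)/(11/14) = 14/99. Together with π_1 + π_2 = 1:
  π_1 = (11/14)/(1/9 + 11/14) = (11/14)/(113/126) = 99/113,
  π_2 = (1/9)/(1/9 + 11/14) = (1/9)/(113/126) = 14/113.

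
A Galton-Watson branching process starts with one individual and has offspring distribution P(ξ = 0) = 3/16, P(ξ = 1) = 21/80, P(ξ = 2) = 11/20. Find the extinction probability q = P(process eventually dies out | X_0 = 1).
q = 15/44

The pgf is f(s) = 3/16 + 21/80·s + 11/20·s². The extinction probability q is the smallest fixed point of f in [0, 1]. Setting s = f(s):
  11/20·s² + (21/80 − 1)·s + 3/16 = 0
  11/20·s² − (3/16 + 11/20)·s + 3/16 = 0
which factors as (s − 1)·(11/20·s − 3/16) = 0, giving roots s = 1 and s = (3/16)/(11/20) = 15/44.
Mean offspring μ = 21/80 + 2·11/20 = 109/80 > 1 (supercritical), so q < 1. The extinction probability is the smaller root: q = (3/16)/(11/20) = 15/44.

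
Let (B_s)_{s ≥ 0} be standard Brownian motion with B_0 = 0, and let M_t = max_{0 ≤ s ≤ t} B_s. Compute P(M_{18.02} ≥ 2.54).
P(M_{18.02} ≥ 2.54) = 2·P(B_{18.02} ≥ 2.54) = 2(1 − Φ(2.54/√18.02)) ≈ 0.5496

By the reflection principle for Brownian motion, P(M_t ≥ a) = 2 · P(B_t ≥ a) for a ≥ 0. Since B_t ~ N(0, t), P(B_t ≥ 2.54) = 1 − Φ(2.54/√t) = 1 − Φ(2.54/√18.02) = 1 − Φ(0.5984). So
  P(M_{18.02} ≥ 2.54) = 2(1 − Φ(0.5984)) ≈ 0.5496.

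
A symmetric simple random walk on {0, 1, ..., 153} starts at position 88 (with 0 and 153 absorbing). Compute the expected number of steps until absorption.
E[τ | X_0 = 88] = 5720

Let v_k = E[τ | X_0 = k]. Boundary: v_0 = v_153 = 0. Recurrence: v_k = 1 + (v_{k-1} + v_{k+1})/2 for 1 ≤ k ≤ 152. The particular solution to v_k − (v_{k-1} + v_{k+1})/2 = 1 is v_k = −k^2. Adding homogeneous solution A + B k and matching boundaries gives v_k = k (153 − k). Substituting k = 88: v_88 = 88 · 65 = 5720.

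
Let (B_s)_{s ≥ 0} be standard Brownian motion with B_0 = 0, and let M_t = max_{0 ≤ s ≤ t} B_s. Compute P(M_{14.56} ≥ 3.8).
P(M_{14.56} ≥ 3.8) = 2·P(B_{14.56} ≥ 3.8) = 2(1 − Φ(3.8/√14.56)) ≈ 0.3193

By the reflection principle for Brownian motion, P(M_t ≥ a) = 2 · P(B_t ≥ a) for a ≥ 0. Since B_t ~ N(0, t), P(B_t ≥ 3.8) = 1 − Φ(3.8/√t) = 1 − Φ(3.8/√14.56) = 1 − Φ(0.9959). So
  P(M_{14.56} ≥ 3.8) = 2(1 − Φ(0.9959)) ≈ 0.3193.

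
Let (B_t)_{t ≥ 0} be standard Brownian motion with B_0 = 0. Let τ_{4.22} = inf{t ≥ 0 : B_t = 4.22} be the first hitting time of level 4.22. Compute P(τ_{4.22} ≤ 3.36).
P(τ_{4.22} ≤ 3.36) = 2(1 − Φ(4.22/√3.36)) = 2(1 − Φ(2.3022)) ≈ 0.0213

By the reflection principle for standard BM, P(τ_b ≤ t) = 2 · P(B_t ≥ b). Since B_t ~ N(0, t), P(B_t ≥ 4.22) = 1 − Φ(4.22/√t) = 1 − Φ(4.22/√3.36) = 1 − Φ(2.3022) ≈ 0.01066. Doubling: P(τ_{4.22} ≤ 3.36) ≈ 2 · 0.01066 = 0.02132 ≈ 0.0213.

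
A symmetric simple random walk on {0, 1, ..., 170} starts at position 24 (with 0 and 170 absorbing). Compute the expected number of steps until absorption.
E[τ | X_0 = 24] = 3504

Let v_k = E[τ | X_0 = k]. Boundary: v_0 = v_170 = 0. Recurrence: v_k = 1 + (v_{k-1} + v_{k+1})/2 for 1 ≤ k ≤ 169. The particular solution to v_k − (v_{k-1} + v_{k+1})/2 = 1 is v_k = −k^2. Adding homogeneous solution A + B k and matching boundaries gives v_k = k (170 − k). Substituting k = 24: v_24 = 24 · 146 = 3504.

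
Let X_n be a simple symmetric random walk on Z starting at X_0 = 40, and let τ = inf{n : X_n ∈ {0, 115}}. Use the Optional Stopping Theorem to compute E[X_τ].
E[X_τ] = 40

X_n is a martingale and τ is a bounded-mean stopping time (indeed τ is finite a.s. with bounded expectation since the walk is in a bounded region). By the OST, E[X_τ] = E[X_0] = 40. Equivalently: E[X_τ] = 115 · P(hit 115 first) + 0 · P(hit 0 first) = 115 · (40/115) = 40.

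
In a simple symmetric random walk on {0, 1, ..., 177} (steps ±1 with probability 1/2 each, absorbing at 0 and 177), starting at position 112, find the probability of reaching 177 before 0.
P(hit 177 before 0) = 112/177

Let u_k = P(hit 177 before 0 | start at k). Then u_0 = 0, u_177 = 1, and u_k = u_{k-1}/2 + u_{k+1}/2 for 1 ≤ k ≤ 176. This harmonic recurrence is solved by u_k = k/177, giving u_112 = 112/177.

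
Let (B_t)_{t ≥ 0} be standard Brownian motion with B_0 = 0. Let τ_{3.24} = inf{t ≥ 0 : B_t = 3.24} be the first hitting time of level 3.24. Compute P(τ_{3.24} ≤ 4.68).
P(τ_{3.24} ≤ 4.68) = 2(1 − Φ(3.24/√4.68)) = 2(1 − Φ(1.4977)) ≈ 0.1342

By the reflection principle for standard BM, P(τ_b ≤ t) = 2 · P(B_t ≥ b). Since B_t ~ N(0, t), P(B_t ≥ 3.24) = 1 − Φ(3.24/√t) = 1 − Φ(3.24/√4.68) = 1 − Φ(1.4977) ≈ 0.06711. Doubling: P(τ_{3.24} ≤ 4.68) ≈ 2 · 0.06711 = 0.13422 ≈ 0.1342.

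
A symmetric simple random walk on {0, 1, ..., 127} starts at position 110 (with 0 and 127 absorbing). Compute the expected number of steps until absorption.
E[τ | X_0 = 110] = 1870

Let v_k = E[τ | X_0 = k]. Boundary: v_0 = v_127 = 0. Recurrence: v_k = 1 + (v_{k-1} + v_{k+1})/2 for 1 ≤ k ≤ 126. The particular solution to v_k − (v_{k-1} + v_{k+1})/2 = 1 is v_k = −k^2. Adding homogeneous solution A + B k and matching boundaries gives v_k = k (127 − k). Substituting k = 110: v_110 = 110 · 17 = 1870.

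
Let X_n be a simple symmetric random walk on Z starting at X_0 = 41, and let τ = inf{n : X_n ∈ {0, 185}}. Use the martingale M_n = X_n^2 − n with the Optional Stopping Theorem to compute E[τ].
E[τ] = 5904

M_n = X_n^2 − n is a martingale (since E[X_{n+1}^2 | F_n] = X_n^2 + 1). By OST (τ has finite mean in a bounded region), E[M_τ] = E[M_0] = X_0^2 − 0 = 41^2 = 1681. Also E[M_τ] = E[X_τ^2] − E[τ]. The walk exits at 0 or 185, with P(hit 185 first) = 41/185, so E[X_τ^2] = 185^2 · 41/185 + 0 = 7585. Thus E[τ] = E[X_τ^2] − E[M_τ] = 7585 − 1681 = 5904 = 41(185 − 41) = 5904.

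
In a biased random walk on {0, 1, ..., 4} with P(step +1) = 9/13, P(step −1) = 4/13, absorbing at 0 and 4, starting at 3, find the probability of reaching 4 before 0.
P(hit 4 before 0) = (1 − (4/9)^3) / (1 − (4/9)^4) = 1197/1261

Let u_k denote P(reach 4 before 0 | start at k). Boundary: u_0 = 0, u_4 = 1. Recurrence: u_k = 9/13·u_{k+1} + 4/13·u_{k-1} for 1 ≤ k ≤ 3. Try u_k = A + B·r^k with r = q/p = (4/13)/(9/13) = 4/9. Substitution satisfies the recurrence; boundary conditions give:
  u_k = (1 − r^k) / (1 − r^N) = (1 − (4/9)^3) / (1 − (4/9)^4) = 1197/1261.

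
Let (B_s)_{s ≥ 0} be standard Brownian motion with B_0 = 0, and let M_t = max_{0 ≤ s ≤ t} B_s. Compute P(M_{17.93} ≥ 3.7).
P(M_{17.93} ≥ 3.7) = 2·P(B_{17.93} ≥ 3.7) = 2(1 − Φ(3.7/√17.93)) ≈ 0.3822

By the reflection principle for Brownian motion, P(M_t ≥ a) = 2 · P(B_t ≥ a) for a ≥ 0. Since B_t ~ N(0, t), P(B_t ≥ 3.7) = 1 − Φ(3.7/√t) = 1 − Φ(3.7/√17.93) = 1 − Φ(0.8738). So
  P(M_{17.93} ≥ 3.7) = 2(1 − Φ(0.8738)) ≈ 0.3822.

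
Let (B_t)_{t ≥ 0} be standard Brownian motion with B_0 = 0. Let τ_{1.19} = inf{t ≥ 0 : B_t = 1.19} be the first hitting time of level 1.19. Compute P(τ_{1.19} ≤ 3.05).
P(τ_{1.19} ≤ 3.05) = 2(1 − Φ(1.19/√3.05)) = 2(1 − Φ(0.6814)) ≈ 0.4956

By the reflection principle for standard BM, P(τ_b ≤ t) = 2 · P(B_t ≥ b). Since B_t ~ N(0, t), P(B_t ≥ 1.19) = 1 − Φ(1.19/√t) = 1 − Φ(1.19/√3.05) = 1 − Φ(0.6814) ≈ 0.24781. Doubling: P(τ_{1.19} ≤ 3.05) ≈ 2 · 0.24781 = 0.49562 ≈ 0.4956.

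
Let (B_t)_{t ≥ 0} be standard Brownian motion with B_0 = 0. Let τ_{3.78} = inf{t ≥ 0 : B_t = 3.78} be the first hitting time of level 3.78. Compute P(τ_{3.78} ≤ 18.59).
P(τ_{3.78} ≤ 18.59) = 2(1 − Φ(3.78/√18.59)) = 2(1 − Φ(0.8767)) ≈ 0.3806

By the reflection principle for standard BM, P(τ_b ≤ t) = 2 · P(B_t ≥ b). Since B_t ~ N(0, t), P(B_t ≥ 3.78) = 1 − Φ(3.78/√t) = 1 − Φ(3.78/√18.59) = 1 − Φ(0.8767) ≈ 0.19032. Doubling: P(τ_{3.78} ≤ 18.59) ≈ 2 · 0.19032 = 0.38064 ≈ 0.3806.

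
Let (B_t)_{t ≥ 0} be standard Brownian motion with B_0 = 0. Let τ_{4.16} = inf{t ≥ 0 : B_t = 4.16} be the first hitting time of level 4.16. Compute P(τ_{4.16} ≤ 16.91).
P(τ_{4.16} ≤ 16.91) = 2(1 − Φ(4.16/√16.91)) = 2(1 − Φ(1.0116)) ≈ 0.3117

By the reflection principle for standard BM, P(τ_b ≤ t) = 2 · P(B_t ≥ b). Since B_t ~ N(0, t), P(B_t ≥ 4.16) = 1 − Φ(4.16/√t) = 1 − Φ(4.16/√16.91) = 1 − Φ(1.0116) ≈ 0.15586. Doubling: P(τ_{4.16} ≤ 16.91) ≈ 2 · 0.15586 = 0.31172 ≈ 0.3117.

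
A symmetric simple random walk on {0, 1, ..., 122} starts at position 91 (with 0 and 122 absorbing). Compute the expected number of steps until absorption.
E[τ | X_0 = 91] = 2821

Let v_k = E[τ | X_0 = k]. Boundary: v_0 = v_122 = 0. Recurrence: v_k = 1 + (v_{k-1} + v_{k+1})/2 for 1 ≤ k ≤ 121. The particular solution to v_k − (v_{k-1} + v_{k+1})/2 = 1 is v_k = −k^2. Adding homogeneous solution A + B k and matching boundaries gives v_k = k (122 − k). Substituting k = 91: v_91 = 91 · 31 = 2821.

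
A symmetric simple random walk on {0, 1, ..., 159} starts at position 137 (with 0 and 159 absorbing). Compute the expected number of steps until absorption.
E[τ | X_0 = 137] = 3014

Let v_k = E[τ | X_0 = k]. Boundary: v_0 = v_159 = 0. Recurrence: v_k = 1 + (v_{k-1} + v_{k+1})/2 for 1 ≤ k ≤ 158. The particular solution to v_k − (v_{k-1} + v_{k+1})/2 = 1 is v_k = −k^2. Adding homogeneous solution A + B k and matching boundaries gives v_k = k (159 − k). Substituting k = 137: v_137 = 137 · 22 = 3014.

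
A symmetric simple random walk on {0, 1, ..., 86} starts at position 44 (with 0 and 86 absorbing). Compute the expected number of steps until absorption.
E[τ | X_0 = 44] = 1848

Let v_k = E[τ | X_0 = k]. Boundary: v_0 = v_86 = 0. Recurrence: v_k = 1 + (v_{k-1} + v_{k+1})/2 for 1 ≤ k ≤ 85. The particular solution to v_k − (v_{k-1} + v_{k+1})/2 = 1 is v_k = −k^2. Adding homogeneous solution A + B k and matching boundaries gives v_k = k (86 − k). Substituting k = 44: v_44 = 44 · 42 = 1848.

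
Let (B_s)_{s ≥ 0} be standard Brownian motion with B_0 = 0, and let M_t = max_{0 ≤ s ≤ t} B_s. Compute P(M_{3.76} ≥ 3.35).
P(M_{3.76} ≥ 3.35) = 2·P(B_{3.76} ≥ 3.35) = 2(1 − Φ(3.35/√3.76)) ≈ 0.0841

By the reflection principle for Brownian motion, P(M_t ≥ a) = 2 · P(B_t ≥ a) for a ≥ 0. Since B_t ~ N(0, t), P(B_t ≥ 3.35) = 1 − Φ(3.35/√t) = 1 − Φ(3.35/√3.76) = 1 − Φ(1.7276). So
  P(M_{3.76} ≥ 3.35) = 2(1 − Φ(1.7276)) ≈ 0.0841.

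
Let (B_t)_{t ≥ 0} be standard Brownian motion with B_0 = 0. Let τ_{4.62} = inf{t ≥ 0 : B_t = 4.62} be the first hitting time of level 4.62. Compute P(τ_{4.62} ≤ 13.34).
P(τ_{4.62} ≤ 13.34) = 2(1 − Φ(4.62/√13.34)) = 2(1 − Φ(1.2649)) ≈ 0.2059

By the reflection principle for standard BM, P(τ_b ≤ t) = 2 · P(B_t ≥ b). Since B_t ~ N(0, t), P(B_t ≥ 4.62) = 1 − Φ(4.62/√t) = 1 − Φ(4.62/√13.34) = 1 − Φ(1.2649) ≈ 0.10295. Doubling: P(τ_{4.62} ≤ 13.34) ≈ 2 · 0.10295 = 0.20590 ≈ 0.2059.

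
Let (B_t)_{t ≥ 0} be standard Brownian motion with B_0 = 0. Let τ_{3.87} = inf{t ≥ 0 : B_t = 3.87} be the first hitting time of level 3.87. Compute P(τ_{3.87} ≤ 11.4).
P(τ_{3.87} ≤ 11.4) = 2(1 − Φ(3.87/√11.4)) = 2(1 − Φ(1.1462)) ≈ 0.2517

By the reflection principle for standard BM, P(τ_b ≤ t) = 2 · P(B_t ≥ b). Since B_t ~ N(0, t), P(B_t ≥ 3.87) = 1 − Φ(3.87/√t) = 1 − Φ(3.87/√11.4) = 1 − Φ(1.1462) ≈ 0.12586. Doubling: P(τ_{3.87} ≤ 11.4) ≈ 2 · 0.12586 = 0.25172 ≈ 0.2517.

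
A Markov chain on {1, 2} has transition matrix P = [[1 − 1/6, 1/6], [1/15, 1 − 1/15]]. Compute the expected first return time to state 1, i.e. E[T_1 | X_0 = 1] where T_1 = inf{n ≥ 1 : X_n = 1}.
E[T_1 | X_0 = 1] = 1/π_1 = 7/2

For an irreducible recurrent Markov chain with stationary distribution π, E[T_i | X_0 = i] = 1/π_i (Kac's formula). Here π_1 = (1/15)/(1/6 + 1/15) = (1/15)/(7/30) = 2/7, so E[T_1 | X_0 = 1] = 1/π_1 = (1/6 + 1/15)/(1/15) = (7/30)/(1/15) = 7/2.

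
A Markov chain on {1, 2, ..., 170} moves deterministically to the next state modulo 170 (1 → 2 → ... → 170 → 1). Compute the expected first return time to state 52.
E[T_52 | X_0 = 52] = 170

The chain cycles deterministically, so starting at state 52 it returns in exactly 170 steps. Equivalently, the stationary distribution is uniform π_j = 1/170 for every state j, so by Kac's formula E[T_52] = 1/π_52 = 170.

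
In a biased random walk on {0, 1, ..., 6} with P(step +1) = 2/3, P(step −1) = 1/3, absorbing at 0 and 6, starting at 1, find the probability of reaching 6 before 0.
P(hit 6 before 0) = (1 − (1/2)^1) / (1 − (1/2)^6) = 32/63

Let u_k denote P(reach 6 before 0 | start at k). Boundary: u_0 = 0, u_6 = 1. Recurrence: u_k = 2/3·u_{k+1} + 1/3·u_{k-1} for 1 ≤ k ≤ 5. Try u_k = A + B·r^k with r = q/p = (1/3)/(2/3) = 1/2. Substitution satisfies the recurrence; boundary conditions give:
  u_k = (1 − r^k) / (1 − r^N) = (1 − (1/2)^1) / (1 − (1/2)^6) = 32/63.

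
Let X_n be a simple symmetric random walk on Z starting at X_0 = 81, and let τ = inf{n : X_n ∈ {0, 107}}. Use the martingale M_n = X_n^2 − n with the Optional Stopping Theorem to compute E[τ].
E[τ] = 2106

M_n = X_n^2 − n is a martingale (since E[X_{n+1}^2 | F_n] = X_n^2 + 1). By OST (τ has finite mean in a bounded region), E[M_τ] = E[M_0] = X_0^2 − 0 = 81^2 = 6561. Also E[M_τ] = E[X_τ^2] − E[τ]. The walk exits at 0 or 107, with P(hit 107 first) = 81/107, so E[X_τ^2] = 107^2 · 81/107 + 0 = 8667. Thus E[τ] = E[X_τ^2] − E[M_τ] = 8667 − 6561 = 2106 = 81(107 − 81) = 2106.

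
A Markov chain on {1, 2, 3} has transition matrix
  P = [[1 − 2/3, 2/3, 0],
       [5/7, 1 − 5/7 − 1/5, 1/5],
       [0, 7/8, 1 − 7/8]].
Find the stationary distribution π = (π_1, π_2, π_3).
π = (75/161, 10/23, 16/161)

This is a birth-death chain on three states, which satisfies detailed balance: π_1 · P_{12} = π_2 · P_{21} and π_2 · P_{23} = π_3 · P_{32}.
From π_1 · 2/3 = π_2 · 5/7: π_2/π_1 = (2/3)/(5/7) = 14/15.
From π_2 · 1/5 = π_3 · 7/8: π_3/π_2 = (1/5)/(7/8) = 8/35.
Take π_1 proportional to 1; then unnormalized π = (1, 14/15, 16/75). Normalize by dividing by the sum 161/75:
  π = (75/161, 10/23, 16/161).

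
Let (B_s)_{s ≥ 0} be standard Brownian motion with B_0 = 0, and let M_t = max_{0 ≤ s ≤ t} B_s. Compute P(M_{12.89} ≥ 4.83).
P(M_{12.89} ≥ 4.83) = 2·P(B_{12.89} ≥ 4.83) = 2(1 − Φ(4.83/√12.89)) ≈ 0.1785

By the reflection principle for Brownian motion, P(M_t ≥ a) = 2 · P(B_t ≥ a) for a ≥ 0. Since B_t ~ N(0, t), P(B_t ≥ 4.83) = 1 − Φ(4.83/√t) = 1 − Φ(4.83/√12.89) = 1 − Φ(1.3453). So
  P(M_{12.89} ≥ 4.83) = 2(1 − Φ(1.3453)) ≈ 0.1785.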